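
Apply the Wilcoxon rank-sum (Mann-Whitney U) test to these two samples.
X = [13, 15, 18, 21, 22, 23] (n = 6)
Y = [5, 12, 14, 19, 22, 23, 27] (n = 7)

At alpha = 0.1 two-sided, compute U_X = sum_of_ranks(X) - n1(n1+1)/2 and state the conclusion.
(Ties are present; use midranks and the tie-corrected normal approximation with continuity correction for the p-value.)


Step 1: Combine and sort all 13 observations; assign midranks.
sorted (value, group): (5,Y), (12,Y), (13,X), (14,Y), (15,X), (18,X), (19,Y), (21,X), (22,X), (22,Y), (23,X), (23,Y), (27,Y)
ranks: 5->1, 12->2, 13->3, 14->4, 15->5, 18->6, 19->7, 21->8, 22->9.5, 22->9.5, 23->11.5, 23->11.5, 27->13
Step 2: Rank sum for X: R1 = 3 + 5 + 6 + 8 + 9.5 + 11.5 = 43.
Step 3: U_X = R1 - n1(n1+1)/2 = 43 - 6*7/2 = 43 - 21 = 22.
       U_Y = n1*n2 - U_X = 42 - 22 = 20.
Step 4: Ties are present, so use the tie-corrected normal approximation (with continuity correction) for the p-value.
Step 5: p-value = 0.942900; compare to alpha = 0.1. fail to reject H0.

U_X = 22, p = 0.942900, fail to reject H0 at alpha = 0.1.


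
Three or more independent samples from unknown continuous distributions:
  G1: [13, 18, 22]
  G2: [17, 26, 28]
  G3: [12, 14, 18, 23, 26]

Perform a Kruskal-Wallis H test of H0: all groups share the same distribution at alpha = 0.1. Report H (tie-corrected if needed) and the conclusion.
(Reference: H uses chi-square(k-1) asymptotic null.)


Step 1: Combine all N = 11 observations and assign midranks.
sorted (value, group, rank): (12,G3,1), (13,G1,2), (14,G3,3), (17,G2,4), (18,G1,5.5), (18,G3,5.5), (22,G1,7), (23,G3,8), (26,G2,9.5), (26,G3,9.5), (28,G2,11)
Step 2: Sum ranks within each group.
R_1 = 14.5 (n_1 = 3)
R_2 = 24.5 (n_2 = 3)
R_3 = 27 (n_3 = 5)
Step 3: H = 12/(N(N+1)) * sum(R_i^2/n_i) - 3(N+1)
     = 12/(11*12) * (14.5^2/3 + 24.5^2/3 + 27^2/5) - 3*12
     = 0.090909 * 415.967 - 36
     = 1.815152.
Step 4: Ties present; correction factor C = 1 - 12/(11^3 - 11) = 0.990909. Corrected H = 1.815152 / 0.990909 = 1.831804.
Step 5: Under H0, H ~ chi^2(2); p-value = 0.400155.
Step 6: alpha = 0.1. fail to reject H0.

H = 1.8318, df = 2, p = 0.400155, fail to reject H0.


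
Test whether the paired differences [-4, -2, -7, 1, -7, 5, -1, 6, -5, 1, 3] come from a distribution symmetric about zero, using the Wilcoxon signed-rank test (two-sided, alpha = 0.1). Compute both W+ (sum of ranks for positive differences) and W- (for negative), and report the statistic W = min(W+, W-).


Step 1: Drop any zero differences (none here) and take |d_i|.
|d| = [4, 2, 7, 1, 7, 5, 1, 6, 5, 1, 3]
Step 2: Midrank |d_i| (ties get averaged ranks).
ranks: |4|->6, |2|->4, |7|->10.5, |1|->2, |7|->10.5, |5|->7.5, |1|->2, |6|->9, |5|->7.5, |1|->2, |3|->5
Step 3: Attach original signs; sum ranks with positive sign and with negative sign.
W+ = 2 + 7.5 + 9 + 2 + 5 = 25.5
W- = 6 + 4 + 10.5 + 10.5 + 2 + 7.5 = 40.5
(Check: W+ + W- = 66 should equal n(n+1)/2 = 66.)
Step 4: Test statistic W = min(W+, W-) = 25.5.
Step 5: Ties in |d|, so use the tie-corrected normal approximation.
        E[W] = n(n+1)/4 = 11*12/4 = 33.
        Tie groups: |d|=1 (t=3), |d|=5 (t=2), |d|=7 (t=2); sum(t^3 - t) = 36.
        Var[W] = n(n+1)(2n+1)/24 - sum(t^3-t)/48 = 3036/24 - 36/48 = 125.75.
        z = (W - E[W]) / sqrt(Var[W]) = (25.5 - 33) / 11.2138 = -0.6688.
        Two-sided p = 2*Phi(z) = 0.503612.
Step 6: alpha = 0.1. fail to reject H0.

W+ = 25.5, W- = 40.5, W = min = 25.5, p = 0.503612, fail to reject H0.


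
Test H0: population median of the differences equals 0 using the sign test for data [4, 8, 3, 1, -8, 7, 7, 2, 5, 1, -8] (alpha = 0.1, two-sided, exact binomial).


Step 1: Discard zero differences. Original n = 11; n_eff = number of nonzero differences = 11.
Nonzero differences (with sign): +4, +8, +3, +1, -8, +7, +7, +2, +5, +1, -8
Step 2: Count signs: positive = 9, negative = 2.
Step 3: Under H0: P(positive) = 0.5, so the number of positives S ~ Bin(11, 0.5).
Step 4: Two-sided exact p-value = sum of Bin(11,0.5) probabilities at or below the observed probability = 0.065430.
Step 5: alpha = 0.1. reject H0.

n_eff = 11, pos = 9, neg = 2, p = 0.065430, reject H0.


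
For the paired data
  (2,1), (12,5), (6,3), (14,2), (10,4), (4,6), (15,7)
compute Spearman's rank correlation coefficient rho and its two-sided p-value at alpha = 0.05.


Step 1: Rank x and y separately (midranks; no ties here).
rank(x): 2->1, 12->5, 6->3, 14->6, 10->4, 4->2, 15->7
rank(y): 1->1, 5->5, 3->3, 2->2, 4->4, 6->6, 7->7
Step 2: d_i = R_x(i) - R_y(i); compute d_i^2.
  (1-1)^2=0, (5-5)^2=0, (3-3)^2=0, (6-2)^2=16, (4-4)^2=0, (2-6)^2=16, (7-7)^2=0
sum(d^2) = 32.
Step 3: rho = 1 - 6*32 / (7*(7^2 - 1)) = 1 - 192/336 = 0.428571.
Step 4: Under H0, t = rho * sqrt((n-2)/(1-rho^2)) = 1.0607 ~ t(5).
Step 5: Two-sided p-value from the t-distribution with 5 df = 0.337368.
Step 6: alpha = 0.05. fail to reject H0.

rho = 0.4286, p = 0.337368, fail to reject H0 at alpha = 0.05.


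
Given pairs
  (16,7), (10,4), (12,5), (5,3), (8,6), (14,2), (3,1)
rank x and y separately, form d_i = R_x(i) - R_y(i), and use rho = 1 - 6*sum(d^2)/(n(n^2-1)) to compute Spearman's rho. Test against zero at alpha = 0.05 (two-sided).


Step 1: Rank x and y separately (midranks; no ties here).
rank(x): 16->7, 10->4, 12->5, 5->2, 8->3, 14->6, 3->1
rank(y): 7->7, 4->4, 5->5, 3->3, 6->6, 2->2, 1->1
Step 2: d_i = R_x(i) - R_y(i); compute d_i^2.
  (7-7)^2=0, (4-4)^2=0, (5-5)^2=0, (2-3)^2=1, (3-6)^2=9, (6-2)^2=16, (1-1)^2=0
sum(d^2) = 26.
Step 3: rho = 1 - 6*26 / (7*(7^2 - 1)) = 1 - 156/336 = 0.535714.
Step 4: Under H0, t = rho * sqrt((n-2)/(1-rho^2)) = 1.4186 ~ t(5).
Step 5: Two-sided p-value from the t-distribution with 5 df = 0.215217.
Step 6: alpha = 0.05. fail to reject H0.

rho = 0.5357, p = 0.215217, fail to reject H0 at alpha = 0.05.


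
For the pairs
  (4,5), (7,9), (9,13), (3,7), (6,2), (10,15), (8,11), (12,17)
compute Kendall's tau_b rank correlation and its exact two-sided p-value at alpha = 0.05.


Step 1: Enumerate the 28 unordered pairs (i,j) with i<j and classify each by sign(x_j-x_i) * sign(y_j-y_i).
  (1,2):dx=+3,dy=+4->C; (1,3):dx=+5,dy=+8->C; (1,4):dx=-1,dy=+2->D; (1,5):dx=+2,dy=-3->D
  (1,6):dx=+6,dy=+10->C; (1,7):dx=+4,dy=+6->C; (1,8):dx=+8,dy=+12->C; (2,3):dx=+2,dy=+4->C
  (2,4):dx=-4,dy=-2->C; (2,5):dx=-1,dy=-7->C; (2,6):dx=+3,dy=+6->C; (2,7):dx=+1,dy=+2->C
  (2,8):dx=+5,dy=+8->C; (3,4):dx=-6,dy=-6->C; (3,5):dx=-3,dy=-11->C; (3,6):dx=+1,dy=+2->C
  (3,7):dx=-1,dy=-2->C; (3,8):dx=+3,dy=+4->C; (4,5):dx=+3,dy=-5->D; (4,6):dx=+7,dy=+8->C
  (4,7):dx=+5,dy=+4->C; (4,8):dx=+9,dy=+10->C; (5,6):dx=+4,dy=+13->C; (5,7):dx=+2,dy=+9->C
  (5,8):dx=+6,dy=+15->C; (6,7):dx=-2,dy=-4->C; (6,8):dx=+2,dy=+2->C; (7,8):dx=+4,dy=+6->C
Step 2: C = 25, D = 3, total pairs = 28.
Step 3: tau = (C - D)/(n(n-1)/2) = (25 - 3)/28 = 0.785714.
Step 4: Exact two-sided p-value (enumerate n! = 40320 permutations of y under H0): p = 0.005506.
Step 5: alpha = 0.05. reject H0.

tau_b = 0.7857 (C=25, D=3), p = 0.005506, reject H0.


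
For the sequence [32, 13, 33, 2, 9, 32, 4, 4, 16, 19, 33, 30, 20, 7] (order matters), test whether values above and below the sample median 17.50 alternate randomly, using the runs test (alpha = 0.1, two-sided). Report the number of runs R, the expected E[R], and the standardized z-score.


Step 1: Compute median = 17.50; label A = above, B = below.
Labels in order: ABABBABBBAAAAB  (n_A = 7, n_B = 7)
Step 2: Count runs R = 8.
Step 3: Under H0 (random ordering), E[R] = 2*n_A*n_B/(n_A+n_B) + 1 = 2*7*7/14 + 1 = 8.0000.
        Var[R] = 2*n_A*n_B*(2*n_A*n_B - n_A - n_B) / ((n_A+n_B)^2 * (n_A+n_B-1)) = 8232/2548 = 3.2308.
        SD[R] = 1.7974.
Step 4: R = E[R], so z = 0 with no continuity correction.
Step 5: Two-sided p-value via normal approximation = 2*(1 - Phi(|z|)) = 1.000000.
Step 6: alpha = 0.1. fail to reject H0.

R = 8, z = 0.0000, p = 1.000000, fail to reject H0.


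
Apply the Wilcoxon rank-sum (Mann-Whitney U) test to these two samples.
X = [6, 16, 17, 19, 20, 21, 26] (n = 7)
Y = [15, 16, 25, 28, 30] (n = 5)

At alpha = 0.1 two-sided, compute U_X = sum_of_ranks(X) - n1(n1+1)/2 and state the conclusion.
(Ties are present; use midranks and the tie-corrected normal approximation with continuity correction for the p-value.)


Step 1: Combine and sort all 12 observations; assign midranks.
sorted (value, group): (6,X), (15,Y), (16,X), (16,Y), (17,X), (19,X), (20,X), (21,X), (25,Y), (26,X), (28,Y), (30,Y)
ranks: 6->1, 15->2, 16->3.5, 16->3.5, 17->5, 19->6, 20->7, 21->8, 25->9, 26->10, 28->11, 30->12
Step 2: Rank sum for X: R1 = 1 + 3.5 + 5 + 6 + 7 + 8 + 10 = 40.5.
Step 3: U_X = R1 - n1(n1+1)/2 = 40.5 - 7*8/2 = 40.5 - 28 = 12.5.
       U_Y = n1*n2 - U_X = 35 - 12.5 = 22.5.
Step 4: Ties are present, so use the tie-corrected normal approximation (with continuity correction) for the p-value.
Step 5: p-value = 0.464120; compare to alpha = 0.1. fail to reject H0.

U_X = 12.5, p = 0.464120, fail to reject H0 at alpha = 0.1.


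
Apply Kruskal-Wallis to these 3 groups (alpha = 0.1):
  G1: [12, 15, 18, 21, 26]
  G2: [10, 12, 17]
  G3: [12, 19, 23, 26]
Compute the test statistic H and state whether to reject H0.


Step 1: Combine all N = 12 observations and assign midranks.
sorted (value, group, rank): (10,G2,1), (12,G1,3), (12,G2,3), (12,G3,3), (15,G1,5), (17,G2,6), (18,G1,7), (19,G3,8), (21,G1,9), (23,G3,10), (26,G1,11.5), (26,G3,11.5)
Step 2: Sum ranks within each group.
R_1 = 35.5 (n_1 = 5)
R_2 = 10 (n_2 = 3)
R_3 = 32.5 (n_3 = 4)
Step 3: H = 12/(N(N+1)) * sum(R_i^2/n_i) - 3(N+1)
     = 12/(12*13) * (35.5^2/5 + 10^2/3 + 32.5^2/4) - 3*13
     = 0.076923 * 549.446 - 39
     = 3.265064.
Step 4: Ties present; correction factor C = 1 - 30/(12^3 - 12) = 0.982517. Corrected H = 3.265064 / 0.982517 = 3.323161.
Step 5: Under H0, H ~ chi^2(2); p-value = 0.189839.
Step 6: alpha = 0.1. fail to reject H0.

H = 3.3232, df = 2, p = 0.189839, fail to reject H0.


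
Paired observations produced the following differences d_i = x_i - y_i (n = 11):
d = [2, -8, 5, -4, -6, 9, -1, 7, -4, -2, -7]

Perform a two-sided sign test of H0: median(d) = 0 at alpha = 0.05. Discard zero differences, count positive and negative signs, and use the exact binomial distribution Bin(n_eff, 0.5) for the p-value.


Step 1: Discard zero differences. Original n = 11; n_eff = number of nonzero differences = 11.
Nonzero differences (with sign): +2, -8, +5, -4, -6, +9, -1, +7, -4, -2, -7
Step 2: Count signs: positive = 4, negative = 7.
Step 3: Under H0: P(positive) = 0.5, so the number of positives S ~ Bin(11, 0.5).
Step 4: Two-sided exact p-value = sum of Bin(11,0.5) probabilities at or below the observed probability = 0.548828.
Step 5: alpha = 0.05. fail to reject H0.

n_eff = 11, pos = 4, neg = 7, p = 0.548828, fail to reject H0.


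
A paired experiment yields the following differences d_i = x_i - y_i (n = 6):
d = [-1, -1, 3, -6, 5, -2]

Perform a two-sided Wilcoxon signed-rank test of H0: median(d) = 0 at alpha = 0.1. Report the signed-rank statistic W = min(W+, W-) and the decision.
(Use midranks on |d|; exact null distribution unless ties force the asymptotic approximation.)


Step 1: Drop any zero differences (none here) and take |d_i|.
|d| = [1, 1, 3, 6, 5, 2]
Step 2: Midrank |d_i| (ties get averaged ranks).
ranks: |1|->1.5, |1|->1.5, |3|->4, |6|->6, |5|->5, |2|->3
Step 3: Attach original signs; sum ranks with positive sign and with negative sign.
W+ = 4 + 5 = 9
W- = 1.5 + 1.5 + 6 + 3 = 12
(Check: W+ + W- = 21 should equal n(n+1)/2 = 21.)
Step 4: Test statistic W = min(W+, W-) = 9.
Step 5: Ties in |d|, so use the tie-corrected normal approximation.
        E[W] = n(n+1)/4 = 6*7/4 = 10.5.
        Tie groups: |d|=1 (t=2); sum(t^3 - t) = 6.
        Var[W] = n(n+1)(2n+1)/24 - sum(t^3-t)/48 = 546/24 - 6/48 = 22.625.
        z = (W - E[W]) / sqrt(Var[W]) = (9 - 10.5) / 4.7566 = -0.3154.
        Two-sided p = 2*Phi(z) = 0.752494.
Step 6: alpha = 0.1. fail to reject H0.

W+ = 9, W- = 12, W = min = 9, p = 0.752494, fail to reject H0.


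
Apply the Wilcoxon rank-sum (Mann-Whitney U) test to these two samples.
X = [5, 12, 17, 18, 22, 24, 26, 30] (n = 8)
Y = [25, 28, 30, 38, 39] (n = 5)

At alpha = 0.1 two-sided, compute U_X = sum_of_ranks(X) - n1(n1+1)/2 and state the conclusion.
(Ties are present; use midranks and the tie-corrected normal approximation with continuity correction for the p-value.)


Step 1: Combine and sort all 13 observations; assign midranks.
sorted (value, group): (5,X), (12,X), (17,X), (18,X), (22,X), (24,X), (25,Y), (26,X), (28,Y), (30,X), (30,Y), (38,Y), (39,Y)
ranks: 5->1, 12->2, 17->3, 18->4, 22->5, 24->6, 25->7, 26->8, 28->9, 30->10.5, 30->10.5, 38->12, 39->13
Step 2: Rank sum for X: R1 = 1 + 2 + 3 + 4 + 5 + 6 + 8 + 10.5 = 39.5.
Step 3: U_X = R1 - n1(n1+1)/2 = 39.5 - 8*9/2 = 39.5 - 36 = 3.5.
       U_Y = n1*n2 - U_X = 40 - 3.5 = 36.5.
Step 4: Ties are present, so use the tie-corrected normal approximation (with continuity correction) for the p-value.
Step 5: p-value = 0.019007; compare to alpha = 0.1. reject H0.

U_X = 3.5, p = 0.019007, reject H0 at alpha = 0.1.


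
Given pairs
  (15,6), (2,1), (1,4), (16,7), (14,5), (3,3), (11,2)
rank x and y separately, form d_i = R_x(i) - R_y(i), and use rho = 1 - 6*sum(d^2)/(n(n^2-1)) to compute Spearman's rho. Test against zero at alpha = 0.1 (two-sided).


Step 1: Rank x and y separately (midranks; no ties here).
rank(x): 15->6, 2->2, 1->1, 16->7, 14->5, 3->3, 11->4
rank(y): 6->6, 1->1, 4->4, 7->7, 5->5, 3->3, 2->2
Step 2: d_i = R_x(i) - R_y(i); compute d_i^2.
  (6-6)^2=0, (2-1)^2=1, (1-4)^2=9, (7-7)^2=0, (5-5)^2=0, (3-3)^2=0, (4-2)^2=4
sum(d^2) = 14.
Step 3: rho = 1 - 6*14 / (7*(7^2 - 1)) = 1 - 84/336 = 0.750000.
Step 4: Under H0, t = rho * sqrt((n-2)/(1-rho^2)) = 2.5355 ~ t(5).
Step 5: Two-sided p-value from the t-distribution with 5 df = 0.052181.
Step 6: alpha = 0.1. reject H0.

rho = 0.7500, p = 0.052181, reject H0 at alpha = 0.1.


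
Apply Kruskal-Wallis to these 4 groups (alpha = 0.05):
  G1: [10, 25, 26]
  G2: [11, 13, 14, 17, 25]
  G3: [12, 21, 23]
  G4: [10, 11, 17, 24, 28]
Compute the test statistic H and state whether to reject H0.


Step 1: Combine all N = 16 observations and assign midranks.
sorted (value, group, rank): (10,G1,1.5), (10,G4,1.5), (11,G2,3.5), (11,G4,3.5), (12,G3,5), (13,G2,6), (14,G2,7), (17,G2,8.5), (17,G4,8.5), (21,G3,10), (23,G3,11), (24,G4,12), (25,G1,13.5), (25,G2,13.5), (26,G1,15), (28,G4,16)
Step 2: Sum ranks within each group.
R_1 = 30 (n_1 = 3)
R_2 = 38.5 (n_2 = 5)
R_3 = 26 (n_3 = 3)
R_4 = 41.5 (n_4 = 5)
Step 3: H = 12/(N(N+1)) * sum(R_i^2/n_i) - 3(N+1)
     = 12/(16*17) * (30^2/3 + 38.5^2/5 + 26^2/3 + 41.5^2/5) - 3*17
     = 0.044118 * 1166.23 - 51
     = 0.451471.
Step 4: Ties present; correction factor C = 1 - 24/(16^3 - 16) = 0.994118. Corrected H = 0.451471 / 0.994118 = 0.454142.
Step 5: Under H0, H ~ chi^2(3); p-value = 0.928844.
Step 6: alpha = 0.05. fail to reject H0.

H = 0.4541, df = 3, p = 0.928844, fail to reject H0.


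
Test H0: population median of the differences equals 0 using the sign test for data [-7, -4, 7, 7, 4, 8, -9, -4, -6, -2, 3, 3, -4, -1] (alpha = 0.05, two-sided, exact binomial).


Step 1: Discard zero differences. Original n = 14; n_eff = number of nonzero differences = 14.
Nonzero differences (with sign): -7, -4, +7, +7, +4, +8, -9, -4, -6, -2, +3, +3, -4, -1
Step 2: Count signs: positive = 6, negative = 8.
Step 3: Under H0: P(positive) = 0.5, so the number of positives S ~ Bin(14, 0.5).
Step 4: Two-sided exact p-value = sum of Bin(14,0.5) probabilities at or below the observed probability = 0.790527.
Step 5: alpha = 0.05. fail to reject H0.

n_eff = 14, pos = 6, neg = 8, p = 0.790527, fail to reject H0.


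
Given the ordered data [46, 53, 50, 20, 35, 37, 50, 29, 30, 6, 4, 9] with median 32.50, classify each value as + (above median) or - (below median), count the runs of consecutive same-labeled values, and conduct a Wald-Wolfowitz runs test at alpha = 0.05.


Step 1: Compute median = 32.50; label A = above, B = below.
Labels in order: AAABAAABBBBB  (n_A = 6, n_B = 6)
Step 2: Count runs R = 4.
Step 3: Under H0 (random ordering), E[R] = 2*n_A*n_B/(n_A+n_B) + 1 = 2*6*6/12 + 1 = 7.0000.
        Var[R] = 2*n_A*n_B*(2*n_A*n_B - n_A - n_B) / ((n_A+n_B)^2 * (n_A+n_B-1)) = 4320/1584 = 2.7273.
        SD[R] = 1.6514.
Step 4: Continuity-corrected z = (R + 0.5 - E[R]) / SD[R] = (4 + 0.5 - 7.0000) / 1.6514 = -1.5138.
Step 5: Two-sided p-value via normal approximation = 2*(1 - Phi(|z|)) = 0.130070.
Step 6: alpha = 0.05. fail to reject H0.

R = 4, z = -1.5138, p = 0.130070, fail to reject H0.


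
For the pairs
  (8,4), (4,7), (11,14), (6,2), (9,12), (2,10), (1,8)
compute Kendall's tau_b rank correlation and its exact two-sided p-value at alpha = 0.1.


Step 1: Enumerate the 21 unordered pairs (i,j) with i<j and classify each by sign(x_j-x_i) * sign(y_j-y_i).
  (1,2):dx=-4,dy=+3->D; (1,3):dx=+3,dy=+10->C; (1,4):dx=-2,dy=-2->C; (1,5):dx=+1,dy=+8->C
  (1,6):dx=-6,dy=+6->D; (1,7):dx=-7,dy=+4->D; (2,3):dx=+7,dy=+7->C; (2,4):dx=+2,dy=-5->D
  (2,5):dx=+5,dy=+5->C; (2,6):dx=-2,dy=+3->D; (2,7):dx=-3,dy=+1->D; (3,4):dx=-5,dy=-12->C
  (3,5):dx=-2,dy=-2->C; (3,6):dx=-9,dy=-4->C; (3,7):dx=-10,dy=-6->C; (4,5):dx=+3,dy=+10->C
  (4,6):dx=-4,dy=+8->D; (4,7):dx=-5,dy=+6->D; (5,6):dx=-7,dy=-2->C; (5,7):dx=-8,dy=-4->C
  (6,7):dx=-1,dy=-2->C
Step 2: C = 13, D = 8, total pairs = 21.
Step 3: tau = (C - D)/(n(n-1)/2) = (13 - 8)/21 = 0.238095.
Step 4: Exact two-sided p-value (enumerate n! = 5040 permutations of y under H0): p = 0.561905.
Step 5: alpha = 0.1. fail to reject H0.

tau_b = 0.2381 (C=13, D=8), p = 0.561905, fail to reject H0.


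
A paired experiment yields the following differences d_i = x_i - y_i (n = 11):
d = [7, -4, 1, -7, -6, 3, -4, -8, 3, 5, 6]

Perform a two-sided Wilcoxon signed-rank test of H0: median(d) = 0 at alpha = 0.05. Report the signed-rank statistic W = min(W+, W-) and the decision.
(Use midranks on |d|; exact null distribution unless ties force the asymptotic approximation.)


Step 1: Drop any zero differences (none here) and take |d_i|.
|d| = [7, 4, 1, 7, 6, 3, 4, 8, 3, 5, 6]
Step 2: Midrank |d_i| (ties get averaged ranks).
ranks: |7|->9.5, |4|->4.5, |1|->1, |7|->9.5, |6|->7.5, |3|->2.5, |4|->4.5, |8|->11, |3|->2.5, |5|->6, |6|->7.5
Step 3: Attach original signs; sum ranks with positive sign and with negative sign.
W+ = 9.5 + 1 + 2.5 + 2.5 + 6 + 7.5 = 29
W- = 4.5 + 9.5 + 7.5 + 4.5 + 11 = 37
(Check: W+ + W- = 66 should equal n(n+1)/2 = 66.)
Step 4: Test statistic W = min(W+, W-) = 29.
Step 5: Ties in |d|, so use the tie-corrected normal approximation.
        E[W] = n(n+1)/4 = 11*12/4 = 33.
        Tie groups: |d|=3 (t=2), |d|=4 (t=2), |d|=6 (t=2), |d|=7 (t=2); sum(t^3 - t) = 24.
        Var[W] = n(n+1)(2n+1)/24 - sum(t^3-t)/48 = 3036/24 - 24/48 = 126.
        z = (W - E[W]) / sqrt(Var[W]) = (29 - 33) / 11.2250 = -0.3563.
        Two-sided p = 2*Phi(z) = 0.721580.
Step 6: alpha = 0.05. fail to reject H0.

W+ = 29, W- = 37, W = min = 29, p = 0.721580, fail to reject H0.


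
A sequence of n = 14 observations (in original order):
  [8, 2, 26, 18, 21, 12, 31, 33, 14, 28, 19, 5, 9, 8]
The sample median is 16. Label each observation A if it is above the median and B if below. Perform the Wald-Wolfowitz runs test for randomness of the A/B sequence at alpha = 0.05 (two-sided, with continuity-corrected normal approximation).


Step 1: Compute median = 16; label A = above, B = below.
Labels in order: BBAAABAABAABBB  (n_A = 7, n_B = 7)
Step 2: Count runs R = 7.
Step 3: Under H0 (random ordering), E[R] = 2*n_A*n_B/(n_A+n_B) + 1 = 2*7*7/14 + 1 = 8.0000.
        Var[R] = 2*n_A*n_B*(2*n_A*n_B - n_A - n_B) / ((n_A+n_B)^2 * (n_A+n_B-1)) = 8232/2548 = 3.2308.
        SD[R] = 1.7974.
Step 4: Continuity-corrected z = (R + 0.5 - E[R]) / SD[R] = (7 + 0.5 - 8.0000) / 1.7974 = -0.2782.
Step 5: Two-sided p-value via normal approximation = 2*(1 - Phi(|z|)) = 0.780879.
Step 6: alpha = 0.05. fail to reject H0.

R = 7, z = -0.2782, p = 0.780879, fail to reject H0.


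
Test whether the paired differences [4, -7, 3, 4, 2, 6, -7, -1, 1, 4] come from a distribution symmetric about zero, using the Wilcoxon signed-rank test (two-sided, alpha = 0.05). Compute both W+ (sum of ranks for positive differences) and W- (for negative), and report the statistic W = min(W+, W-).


Step 1: Drop any zero differences (none here) and take |d_i|.
|d| = [4, 7, 3, 4, 2, 6, 7, 1, 1, 4]
Step 2: Midrank |d_i| (ties get averaged ranks).
ranks: |4|->6, |7|->9.5, |3|->4, |4|->6, |2|->3, |6|->8, |7|->9.5, |1|->1.5, |1|->1.5, |4|->6
Step 3: Attach original signs; sum ranks with positive sign and with negative sign.
W+ = 6 + 4 + 6 + 3 + 8 + 1.5 + 6 = 34.5
W- = 9.5 + 9.5 + 1.5 = 20.5
(Check: W+ + W- = 55 should equal n(n+1)/2 = 55.)
Step 4: Test statistic W = min(W+, W-) = 20.5.
Step 5: Ties in |d|, so use the tie-corrected normal approximation.
        E[W] = n(n+1)/4 = 10*11/4 = 27.5.
        Tie groups: |d|=1 (t=2), |d|=4 (t=3), |d|=7 (t=2); sum(t^3 - t) = 36.
        Var[W] = n(n+1)(2n+1)/24 - sum(t^3-t)/48 = 2310/24 - 36/48 = 95.5.
        z = (W - E[W]) / sqrt(Var[W]) = (20.5 - 27.5) / 9.7724 = -0.7163.
        Two-sided p = 2*Phi(z) = 0.473805.
Step 6: alpha = 0.05. fail to reject H0.

W+ = 34.5, W- = 20.5, W = min = 20.5, p = 0.473805, fail to reject H0.


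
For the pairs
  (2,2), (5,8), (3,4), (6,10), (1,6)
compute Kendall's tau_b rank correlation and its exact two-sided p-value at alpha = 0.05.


Step 1: Enumerate the 10 unordered pairs (i,j) with i<j and classify each by sign(x_j-x_i) * sign(y_j-y_i).
  (1,2):dx=+3,dy=+6->C; (1,3):dx=+1,dy=+2->C; (1,4):dx=+4,dy=+8->C; (1,5):dx=-1,dy=+4->D
  (2,3):dx=-2,dy=-4->C; (2,4):dx=+1,dy=+2->C; (2,5):dx=-4,dy=-2->C; (3,4):dx=+3,dy=+6->C
  (3,5):dx=-2,dy=+2->D; (4,5):dx=-5,dy=-4->C
Step 2: C = 8, D = 2, total pairs = 10.
Step 3: tau = (C - D)/(n(n-1)/2) = (8 - 2)/10 = 0.600000.
Step 4: Exact two-sided p-value (enumerate n! = 120 permutations of y under H0): p = 0.233333.
Step 5: alpha = 0.05. fail to reject H0.

tau_b = 0.6000 (C=8, D=2), p = 0.233333, fail to reject H0.


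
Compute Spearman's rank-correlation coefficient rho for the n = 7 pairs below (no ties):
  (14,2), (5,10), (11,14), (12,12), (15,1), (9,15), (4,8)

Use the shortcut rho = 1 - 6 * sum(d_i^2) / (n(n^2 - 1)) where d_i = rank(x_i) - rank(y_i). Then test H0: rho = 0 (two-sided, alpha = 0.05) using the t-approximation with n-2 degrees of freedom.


Step 1: Rank x and y separately (midranks; no ties here).
rank(x): 14->6, 5->2, 11->4, 12->5, 15->7, 9->3, 4->1
rank(y): 2->2, 10->4, 14->6, 12->5, 1->1, 15->7, 8->3
Step 2: d_i = R_x(i) - R_y(i); compute d_i^2.
  (6-2)^2=16, (2-4)^2=4, (4-6)^2=4, (5-5)^2=0, (7-1)^2=36, (3-7)^2=16, (1-3)^2=4
sum(d^2) = 80.
Step 3: rho = 1 - 6*80 / (7*(7^2 - 1)) = 1 - 480/336 = -0.428571.
Step 4: Under H0, t = rho * sqrt((n-2)/(1-rho^2)) = -1.0607 ~ t(5).
Step 5: Two-sided p-value from the t-distribution with 5 df = 0.337368.
Step 6: alpha = 0.05. fail to reject H0.

rho = -0.4286, p = 0.337368, fail to reject H0 at alpha = 0.05.


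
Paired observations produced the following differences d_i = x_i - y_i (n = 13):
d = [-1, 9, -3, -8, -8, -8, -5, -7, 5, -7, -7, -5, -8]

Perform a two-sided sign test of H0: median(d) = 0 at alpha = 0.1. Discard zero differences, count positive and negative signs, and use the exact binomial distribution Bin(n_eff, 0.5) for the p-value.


Step 1: Discard zero differences. Original n = 13; n_eff = number of nonzero differences = 13.
Nonzero differences (with sign): -1, +9, -3, -8, -8, -8, -5, -7, +5, -7, -7, -5, -8
Step 2: Count signs: positive = 2, negative = 11.
Step 3: Under H0: P(positive) = 0.5, so the number of positives S ~ Bin(13, 0.5).
Step 4: Two-sided exact p-value = sum of Bin(13,0.5) probabilities at or below the observed probability = 0.022461.
Step 5: alpha = 0.1. reject H0.

n_eff = 13, pos = 2, neg = 11, p = 0.022461, reject H0.


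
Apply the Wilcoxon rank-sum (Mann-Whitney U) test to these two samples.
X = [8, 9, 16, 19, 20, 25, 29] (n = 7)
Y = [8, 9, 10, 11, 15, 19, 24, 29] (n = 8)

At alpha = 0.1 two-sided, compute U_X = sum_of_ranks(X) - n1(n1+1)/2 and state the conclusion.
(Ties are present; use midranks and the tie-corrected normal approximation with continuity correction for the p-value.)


Step 1: Combine and sort all 15 observations; assign midranks.
sorted (value, group): (8,X), (8,Y), (9,X), (9,Y), (10,Y), (11,Y), (15,Y), (16,X), (19,X), (19,Y), (20,X), (24,Y), (25,X), (29,X), (29,Y)
ranks: 8->1.5, 8->1.5, 9->3.5, 9->3.5, 10->5, 11->6, 15->7, 16->8, 19->9.5, 19->9.5, 20->11, 24->12, 25->13, 29->14.5, 29->14.5
Step 2: Rank sum for X: R1 = 1.5 + 3.5 + 8 + 9.5 + 11 + 13 + 14.5 = 61.
Step 3: U_X = R1 - n1(n1+1)/2 = 61 - 7*8/2 = 61 - 28 = 33.
       U_Y = n1*n2 - U_X = 56 - 33 = 23.
Step 4: Ties are present, so use the tie-corrected normal approximation (with continuity correction) for the p-value.
Step 5: p-value = 0.601222; compare to alpha = 0.1. fail to reject H0.

U_X = 33, p = 0.601222, fail to reject H0 at alpha = 0.1.


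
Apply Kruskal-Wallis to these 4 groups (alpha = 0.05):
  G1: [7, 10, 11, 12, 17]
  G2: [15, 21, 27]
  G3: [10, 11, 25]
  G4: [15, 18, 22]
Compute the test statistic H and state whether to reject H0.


Step 1: Combine all N = 14 observations and assign midranks.
sorted (value, group, rank): (7,G1,1), (10,G1,2.5), (10,G3,2.5), (11,G1,4.5), (11,G3,4.5), (12,G1,6), (15,G2,7.5), (15,G4,7.5), (17,G1,9), (18,G4,10), (21,G2,11), (22,G4,12), (25,G3,13), (27,G2,14)
Step 2: Sum ranks within each group.
R_1 = 23 (n_1 = 5)
R_2 = 32.5 (n_2 = 3)
R_3 = 20 (n_3 = 3)
R_4 = 29.5 (n_4 = 3)
Step 3: H = 12/(N(N+1)) * sum(R_i^2/n_i) - 3(N+1)
     = 12/(14*15) * (23^2/5 + 32.5^2/3 + 20^2/3 + 29.5^2/3) - 3*15
     = 0.057143 * 881.3 - 45
     = 5.360000.
Step 4: Ties present; correction factor C = 1 - 18/(14^3 - 14) = 0.993407. Corrected H = 5.360000 / 0.993407 = 5.395575.
Step 5: Under H0, H ~ chi^2(3); p-value = 0.145020.
Step 6: alpha = 0.05. fail to reject H0.

H = 5.3956, df = 3, p = 0.145020, fail to reject H0.


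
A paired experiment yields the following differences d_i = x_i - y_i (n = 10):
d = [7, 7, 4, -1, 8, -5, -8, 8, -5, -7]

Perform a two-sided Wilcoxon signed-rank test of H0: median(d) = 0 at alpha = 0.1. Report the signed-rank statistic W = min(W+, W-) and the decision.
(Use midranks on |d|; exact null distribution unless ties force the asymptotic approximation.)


Step 1: Drop any zero differences (none here) and take |d_i|.
|d| = [7, 7, 4, 1, 8, 5, 8, 8, 5, 7]
Step 2: Midrank |d_i| (ties get averaged ranks).
ranks: |7|->6, |7|->6, |4|->2, |1|->1, |8|->9, |5|->3.5, |8|->9, |8|->9, |5|->3.5, |7|->6
Step 3: Attach original signs; sum ranks with positive sign and with negative sign.
W+ = 6 + 6 + 2 + 9 + 9 = 32
W- = 1 + 3.5 + 9 + 3.5 + 6 = 23
(Check: W+ + W- = 55 should equal n(n+1)/2 = 55.)
Step 4: Test statistic W = min(W+, W-) = 23.
Step 5: Ties in |d|, so use the tie-corrected normal approximation.
        E[W] = n(n+1)/4 = 10*11/4 = 27.5.
        Tie groups: |d|=5 (t=2), |d|=7 (t=3), |d|=8 (t=3); sum(t^3 - t) = 54.
        Var[W] = n(n+1)(2n+1)/24 - sum(t^3-t)/48 = 2310/24 - 54/48 = 95.125.
        z = (W - E[W]) / sqrt(Var[W]) = (23 - 27.5) / 9.7532 = -0.4614.
        Two-sided p = 2*Phi(z) = 0.644521.
Step 6: alpha = 0.1. fail to reject H0.

W+ = 32, W- = 23, W = min = 23, p = 0.644521, fail to reject H0.


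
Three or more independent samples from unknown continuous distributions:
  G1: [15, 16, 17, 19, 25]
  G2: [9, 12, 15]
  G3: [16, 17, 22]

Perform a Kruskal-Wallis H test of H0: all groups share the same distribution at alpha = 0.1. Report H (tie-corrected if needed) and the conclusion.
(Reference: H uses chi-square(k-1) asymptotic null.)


Step 1: Combine all N = 11 observations and assign midranks.
sorted (value, group, rank): (9,G2,1), (12,G2,2), (15,G1,3.5), (15,G2,3.5), (16,G1,5.5), (16,G3,5.5), (17,G1,7.5), (17,G3,7.5), (19,G1,9), (22,G3,10), (25,G1,11)
Step 2: Sum ranks within each group.
R_1 = 36.5 (n_1 = 5)
R_2 = 6.5 (n_2 = 3)
R_3 = 23 (n_3 = 3)
Step 3: H = 12/(N(N+1)) * sum(R_i^2/n_i) - 3(N+1)
     = 12/(11*12) * (36.5^2/5 + 6.5^2/3 + 23^2/3) - 3*12
     = 0.090909 * 456.867 - 36
     = 5.533333.
Step 4: Ties present; correction factor C = 1 - 18/(11^3 - 11) = 0.986364. Corrected H = 5.533333 / 0.986364 = 5.609831.
Step 5: Under H0, H ~ chi^2(2); p-value = 0.060512.
Step 6: alpha = 0.1. reject H0.

H = 5.6098, df = 2, p = 0.060512, reject H0.


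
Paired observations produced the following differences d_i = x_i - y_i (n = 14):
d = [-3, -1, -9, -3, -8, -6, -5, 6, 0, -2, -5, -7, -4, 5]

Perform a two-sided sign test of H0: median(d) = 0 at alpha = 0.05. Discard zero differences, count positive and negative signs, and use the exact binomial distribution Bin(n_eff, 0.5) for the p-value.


Step 1: Discard zero differences. Original n = 14; n_eff = number of nonzero differences = 13.
Nonzero differences (with sign): -3, -1, -9, -3, -8, -6, -5, +6, -2, -5, -7, -4, +5
Step 2: Count signs: positive = 2, negative = 11.
Step 3: Under H0: P(positive) = 0.5, so the number of positives S ~ Bin(13, 0.5).
Step 4: Two-sided exact p-value = sum of Bin(13,0.5) probabilities at or below the observed probability = 0.022461.
Step 5: alpha = 0.05. reject H0.

n_eff = 13, pos = 2, neg = 11, p = 0.022461, reject H0.


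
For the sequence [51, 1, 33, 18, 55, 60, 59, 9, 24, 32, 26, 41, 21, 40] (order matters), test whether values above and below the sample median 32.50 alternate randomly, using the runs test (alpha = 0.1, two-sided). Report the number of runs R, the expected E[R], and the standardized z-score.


Step 1: Compute median = 32.50; label A = above, B = below.
Labels in order: ABABAAABBBBABA  (n_A = 7, n_B = 7)
Step 2: Count runs R = 9.
Step 3: Under H0 (random ordering), E[R] = 2*n_A*n_B/(n_A+n_B) + 1 = 2*7*7/14 + 1 = 8.0000.
        Var[R] = 2*n_A*n_B*(2*n_A*n_B - n_A - n_B) / ((n_A+n_B)^2 * (n_A+n_B-1)) = 8232/2548 = 3.2308.
        SD[R] = 1.7974.
Step 4: Continuity-corrected z = (R - 0.5 - E[R]) / SD[R] = (9 - 0.5 - 8.0000) / 1.7974 = 0.2782.
Step 5: Two-sided p-value via normal approximation = 2*(1 - Phi(|z|)) = 0.780879.
Step 6: alpha = 0.1. fail to reject H0.

R = 9, z = 0.2782, p = 0.780879, fail to reject H0.


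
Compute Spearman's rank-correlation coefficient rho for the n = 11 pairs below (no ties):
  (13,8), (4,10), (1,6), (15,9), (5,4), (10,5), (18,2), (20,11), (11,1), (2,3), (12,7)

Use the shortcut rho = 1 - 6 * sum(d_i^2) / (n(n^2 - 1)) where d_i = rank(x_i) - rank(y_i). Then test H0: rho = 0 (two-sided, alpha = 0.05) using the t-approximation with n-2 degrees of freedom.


Step 1: Rank x and y separately (midranks; no ties here).
rank(x): 13->8, 4->3, 1->1, 15->9, 5->4, 10->5, 18->10, 20->11, 11->6, 2->2, 12->7
rank(y): 8->8, 10->10, 6->6, 9->9, 4->4, 5->5, 2->2, 11->11, 1->1, 3->3, 7->7
Step 2: d_i = R_x(i) - R_y(i); compute d_i^2.
  (8-8)^2=0, (3-10)^2=49, (1-6)^2=25, (9-9)^2=0, (4-4)^2=0, (5-5)^2=0, (10-2)^2=64, (11-11)^2=0, (6-1)^2=25, (2-3)^2=1, (7-7)^2=0
sum(d^2) = 164.
Step 3: rho = 1 - 6*164 / (11*(11^2 - 1)) = 1 - 984/1320 = 0.254545.
Step 4: Under H0, t = rho * sqrt((n-2)/(1-rho^2)) = 0.7896 ~ t(9).
Step 5: Two-sided p-value from the t-distribution with 9 df = 0.450037.
Step 6: alpha = 0.05. fail to reject H0.

rho = 0.2545, p = 0.450037, fail to reject H0 at alpha = 0.05.


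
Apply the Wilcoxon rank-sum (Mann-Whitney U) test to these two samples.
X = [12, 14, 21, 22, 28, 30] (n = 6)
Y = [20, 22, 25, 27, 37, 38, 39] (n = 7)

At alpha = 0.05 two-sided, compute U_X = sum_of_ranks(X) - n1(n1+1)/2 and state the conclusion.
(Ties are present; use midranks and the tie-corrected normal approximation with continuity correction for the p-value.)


Step 1: Combine and sort all 13 observations; assign midranks.
sorted (value, group): (12,X), (14,X), (20,Y), (21,X), (22,X), (22,Y), (25,Y), (27,Y), (28,X), (30,X), (37,Y), (38,Y), (39,Y)
ranks: 12->1, 14->2, 20->3, 21->4, 22->5.5, 22->5.5, 25->7, 27->8, 28->9, 30->10, 37->11, 38->12, 39->13
Step 2: Rank sum for X: R1 = 1 + 2 + 4 + 5.5 + 9 + 10 = 31.5.
Step 3: U_X = R1 - n1(n1+1)/2 = 31.5 - 6*7/2 = 31.5 - 21 = 10.5.
       U_Y = n1*n2 - U_X = 42 - 10.5 = 31.5.
Step 4: Ties are present, so use the tie-corrected normal approximation (with continuity correction) for the p-value.
Step 5: p-value = 0.152563; compare to alpha = 0.05. fail to reject H0.

U_X = 10.5, p = 0.152563, fail to reject H0 at alpha = 0.05.


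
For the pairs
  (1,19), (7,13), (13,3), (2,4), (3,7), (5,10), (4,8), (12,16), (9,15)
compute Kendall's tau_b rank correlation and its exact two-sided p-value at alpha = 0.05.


Step 1: Enumerate the 36 unordered pairs (i,j) with i<j and classify each by sign(x_j-x_i) * sign(y_j-y_i).
  (1,2):dx=+6,dy=-6->D; (1,3):dx=+12,dy=-16->D; (1,4):dx=+1,dy=-15->D; (1,5):dx=+2,dy=-12->D
  (1,6):dx=+4,dy=-9->D; (1,7):dx=+3,dy=-11->D; (1,8):dx=+11,dy=-3->D; (1,9):dx=+8,dy=-4->D
  (2,3):dx=+6,dy=-10->D; (2,4):dx=-5,dy=-9->C; (2,5):dx=-4,dy=-6->C; (2,6):dx=-2,dy=-3->C
  (2,7):dx=-3,dy=-5->C; (2,8):dx=+5,dy=+3->C; (2,9):dx=+2,dy=+2->C; (3,4):dx=-11,dy=+1->D
  (3,5):dx=-10,dy=+4->D; (3,6):dx=-8,dy=+7->D; (3,7):dx=-9,dy=+5->D; (3,8):dx=-1,dy=+13->D
  (3,9):dx=-4,dy=+12->D; (4,5):dx=+1,dy=+3->C; (4,6):dx=+3,dy=+6->C; (4,7):dx=+2,dy=+4->C
  (4,8):dx=+10,dy=+12->C; (4,9):dx=+7,dy=+11->C; (5,6):dx=+2,dy=+3->C; (5,7):dx=+1,dy=+1->C
  (5,8):dx=+9,dy=+9->C; (5,9):dx=+6,dy=+8->C; (6,7):dx=-1,dy=-2->C; (6,8):dx=+7,dy=+6->C
  (6,9):dx=+4,dy=+5->C; (7,8):dx=+8,dy=+8->C; (7,9):dx=+5,dy=+7->C; (8,9):dx=-3,dy=-1->C
Step 2: C = 21, D = 15, total pairs = 36.
Step 3: tau = (C - D)/(n(n-1)/2) = (21 - 15)/36 = 0.166667.
Step 4: Exact two-sided p-value (enumerate n! = 362880 permutations of y under H0): p = 0.612202.
Step 5: alpha = 0.05. fail to reject H0.

tau_b = 0.1667 (C=21, D=15), p = 0.612202, fail to reject H0.


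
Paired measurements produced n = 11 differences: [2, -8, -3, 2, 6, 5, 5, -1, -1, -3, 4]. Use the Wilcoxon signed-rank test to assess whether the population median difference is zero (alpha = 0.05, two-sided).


Step 1: Drop any zero differences (none here) and take |d_i|.
|d| = [2, 8, 3, 2, 6, 5, 5, 1, 1, 3, 4]
Step 2: Midrank |d_i| (ties get averaged ranks).
ranks: |2|->3.5, |8|->11, |3|->5.5, |2|->3.5, |6|->10, |5|->8.5, |5|->8.5, |1|->1.5, |1|->1.5, |3|->5.5, |4|->7
Step 3: Attach original signs; sum ranks with positive sign and with negative sign.
W+ = 3.5 + 3.5 + 10 + 8.5 + 8.5 + 7 = 41
W- = 11 + 5.5 + 1.5 + 1.5 + 5.5 = 25
(Check: W+ + W- = 66 should equal n(n+1)/2 = 66.)
Step 4: Test statistic W = min(W+, W-) = 25.
Step 5: Ties in |d|, so use the tie-corrected normal approximation.
        E[W] = n(n+1)/4 = 11*12/4 = 33.
        Tie groups: |d|=1 (t=2), |d|=2 (t=2), |d|=3 (t=2), |d|=5 (t=2); sum(t^3 - t) = 24.
        Var[W] = n(n+1)(2n+1)/24 - sum(t^3-t)/48 = 3036/24 - 24/48 = 126.
        z = (W - E[W]) / sqrt(Var[W]) = (25 - 33) / 11.2250 = -0.7127.
        Two-sided p = 2*Phi(z) = 0.476033.
Step 6: alpha = 0.05. fail to reject H0.

W+ = 41, W- = 25, W = min = 25, p = 0.476033, fail to reject H0.


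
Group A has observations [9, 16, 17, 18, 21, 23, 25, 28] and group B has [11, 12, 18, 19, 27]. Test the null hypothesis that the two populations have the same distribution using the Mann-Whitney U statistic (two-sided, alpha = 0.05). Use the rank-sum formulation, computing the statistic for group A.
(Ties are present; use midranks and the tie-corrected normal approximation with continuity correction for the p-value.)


Step 1: Combine and sort all 13 observations; assign midranks.
sorted (value, group): (9,X), (11,Y), (12,Y), (16,X), (17,X), (18,X), (18,Y), (19,Y), (21,X), (23,X), (25,X), (27,Y), (28,X)
ranks: 9->1, 11->2, 12->3, 16->4, 17->5, 18->6.5, 18->6.5, 19->8, 21->9, 23->10, 25->11, 27->12, 28->13
Step 2: Rank sum for X: R1 = 1 + 4 + 5 + 6.5 + 9 + 10 + 11 + 13 = 59.5.
Step 3: U_X = R1 - n1(n1+1)/2 = 59.5 - 8*9/2 = 59.5 - 36 = 23.5.
       U_Y = n1*n2 - U_X = 40 - 23.5 = 16.5.
Step 4: Ties are present, so use the tie-corrected normal approximation (with continuity correction) for the p-value.
Step 5: p-value = 0.660111; compare to alpha = 0.05. fail to reject H0.

U_X = 23.5, p = 0.660111, fail to reject H0 at alpha = 0.05.


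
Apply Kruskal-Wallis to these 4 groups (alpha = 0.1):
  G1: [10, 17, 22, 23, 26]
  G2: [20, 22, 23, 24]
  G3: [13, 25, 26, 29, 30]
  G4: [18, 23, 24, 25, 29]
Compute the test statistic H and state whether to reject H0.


Step 1: Combine all N = 19 observations and assign midranks.
sorted (value, group, rank): (10,G1,1), (13,G3,2), (17,G1,3), (18,G4,4), (20,G2,5), (22,G1,6.5), (22,G2,6.5), (23,G1,9), (23,G2,9), (23,G4,9), (24,G2,11.5), (24,G4,11.5), (25,G3,13.5), (25,G4,13.5), (26,G1,15.5), (26,G3,15.5), (29,G3,17.5), (29,G4,17.5), (30,G3,19)
Step 2: Sum ranks within each group.
R_1 = 35 (n_1 = 5)
R_2 = 32 (n_2 = 4)
R_3 = 67.5 (n_3 = 5)
R_4 = 55.5 (n_4 = 5)
Step 3: H = 12/(N(N+1)) * sum(R_i^2/n_i) - 3(N+1)
     = 12/(19*20) * (35^2/5 + 32^2/4 + 67.5^2/5 + 55.5^2/5) - 3*20
     = 0.031579 * 2028.3 - 60
     = 4.051579.
Step 4: Ties present; correction factor C = 1 - 54/(19^3 - 19) = 0.992105. Corrected H = 4.051579 / 0.992105 = 4.083820.
Step 5: Under H0, H ~ chi^2(3); p-value = 0.252554.
Step 6: alpha = 0.1. fail to reject H0.

H = 4.0838, df = 3, p = 0.252554, fail to reject H0.


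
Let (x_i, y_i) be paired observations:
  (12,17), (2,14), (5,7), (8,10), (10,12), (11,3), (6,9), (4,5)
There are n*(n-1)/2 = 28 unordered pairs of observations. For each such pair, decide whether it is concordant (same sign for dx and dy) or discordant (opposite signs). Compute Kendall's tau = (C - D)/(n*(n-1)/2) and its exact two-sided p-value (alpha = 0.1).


Step 1: Enumerate the 28 unordered pairs (i,j) with i<j and classify each by sign(x_j-x_i) * sign(y_j-y_i).
  (1,2):dx=-10,dy=-3->C; (1,3):dx=-7,dy=-10->C; (1,4):dx=-4,dy=-7->C; (1,5):dx=-2,dy=-5->C
  (1,6):dx=-1,dy=-14->C; (1,7):dx=-6,dy=-8->C; (1,8):dx=-8,dy=-12->C; (2,3):dx=+3,dy=-7->D
  (2,4):dx=+6,dy=-4->D; (2,5):dx=+8,dy=-2->D; (2,6):dx=+9,dy=-11->D; (2,7):dx=+4,dy=-5->D
  (2,8):dx=+2,dy=-9->D; (3,4):dx=+3,dy=+3->C; (3,5):dx=+5,dy=+5->C; (3,6):dx=+6,dy=-4->D
  (3,7):dx=+1,dy=+2->C; (3,8):dx=-1,dy=-2->C; (4,5):dx=+2,dy=+2->C; (4,6):dx=+3,dy=-7->D
  (4,7):dx=-2,dy=-1->C; (4,8):dx=-4,dy=-5->C; (5,6):dx=+1,dy=-9->D; (5,7):dx=-4,dy=-3->C
  (5,8):dx=-6,dy=-7->C; (6,7):dx=-5,dy=+6->D; (6,8):dx=-7,dy=+2->D; (7,8):dx=-2,dy=-4->C
Step 2: C = 17, D = 11, total pairs = 28.
Step 3: tau = (C - D)/(n(n-1)/2) = (17 - 11)/28 = 0.214286.
Step 4: Exact two-sided p-value (enumerate n! = 40320 permutations of y under H0): p = 0.548413.
Step 5: alpha = 0.1. fail to reject H0.

tau_b = 0.2143 (C=17, D=11), p = 0.548413, fail to reject H0.


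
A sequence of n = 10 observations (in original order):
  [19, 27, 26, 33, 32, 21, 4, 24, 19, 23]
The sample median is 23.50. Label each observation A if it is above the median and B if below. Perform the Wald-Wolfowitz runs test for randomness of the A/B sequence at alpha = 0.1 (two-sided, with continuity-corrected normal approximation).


Step 1: Compute median = 23.50; label A = above, B = below.
Labels in order: BAAAABBABB  (n_A = 5, n_B = 5)
Step 2: Count runs R = 5.
Step 3: Under H0 (random ordering), E[R] = 2*n_A*n_B/(n_A+n_B) + 1 = 2*5*5/10 + 1 = 6.0000.
        Var[R] = 2*n_A*n_B*(2*n_A*n_B - n_A - n_B) / ((n_A+n_B)^2 * (n_A+n_B-1)) = 2000/900 = 2.2222.
        SD[R] = 1.4907.
Step 4: Continuity-corrected z = (R + 0.5 - E[R]) / SD[R] = (5 + 0.5 - 6.0000) / 1.4907 = -0.3354.
Step 5: Two-sided p-value via normal approximation = 2*(1 - Phi(|z|)) = 0.737316.
Step 6: alpha = 0.1. fail to reject H0.

R = 5, z = -0.3354, p = 0.737316, fail to reject H0.


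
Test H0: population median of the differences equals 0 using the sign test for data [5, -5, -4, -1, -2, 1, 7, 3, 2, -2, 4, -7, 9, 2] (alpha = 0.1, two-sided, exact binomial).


Step 1: Discard zero differences. Original n = 14; n_eff = number of nonzero differences = 14.
Nonzero differences (with sign): +5, -5, -4, -1, -2, +1, +7, +3, +2, -2, +4, -7, +9, +2
Step 2: Count signs: positive = 8, negative = 6.
Step 3: Under H0: P(positive) = 0.5, so the number of positives S ~ Bin(14, 0.5).
Step 4: Two-sided exact p-value = sum of Bin(14,0.5) probabilities at or below the observed probability = 0.790527.
Step 5: alpha = 0.1. fail to reject H0.

n_eff = 14, pos = 8, neg = 6, p = 0.790527, fail to reject H0.


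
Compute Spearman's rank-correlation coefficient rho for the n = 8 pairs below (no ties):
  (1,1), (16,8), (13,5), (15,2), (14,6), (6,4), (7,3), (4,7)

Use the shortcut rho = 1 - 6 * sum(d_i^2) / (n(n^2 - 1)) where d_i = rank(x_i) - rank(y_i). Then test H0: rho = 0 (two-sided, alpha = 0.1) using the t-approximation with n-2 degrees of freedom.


Step 1: Rank x and y separately (midranks; no ties here).
rank(x): 1->1, 16->8, 13->5, 15->7, 14->6, 6->3, 7->4, 4->2
rank(y): 1->1, 8->8, 5->5, 2->2, 6->6, 4->4, 3->3, 7->7
Step 2: d_i = R_x(i) - R_y(i); compute d_i^2.
  (1-1)^2=0, (8-8)^2=0, (5-5)^2=0, (7-2)^2=25, (6-6)^2=0, (3-4)^2=1, (4-3)^2=1, (2-7)^2=25
sum(d^2) = 52.
Step 3: rho = 1 - 6*52 / (8*(8^2 - 1)) = 1 - 312/504 = 0.380952.
Step 4: Under H0, t = rho * sqrt((n-2)/(1-rho^2)) = 1.0092 ~ t(6).
Step 5: Two-sided p-value from the t-distribution with 6 df = 0.351813.
Step 6: alpha = 0.1. fail to reject H0.

rho = 0.3810, p = 0.351813, fail to reject H0 at alpha = 0.1.
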